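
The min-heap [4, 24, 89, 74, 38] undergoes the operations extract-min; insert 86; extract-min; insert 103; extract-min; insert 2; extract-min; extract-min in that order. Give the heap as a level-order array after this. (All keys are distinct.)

extract-min → returns 4:
  remove root 4; move last element 38 to root → [38, 24, 89, 74]
  38 vs smaller child 24 at index 1, swap → [24, 38, 89, 74]
insert 86:
  append 86 at index 4 → [24, 38, 89, 74, 86] (no swap needed)
extract-min → returns 24:
  remove root 24; move last element 86 to root → [86, 38, 89, 74]
  86 vs smaller child 38 at index 1, swap → [38, 86, 89, 74]
  86 vs only child 74 at index 3, swap → [38, 74, 89, 86]
insert 103:
  append 103 at index 4 → [38, 74, 89, 86, 103] (no swap needed)
extract-min → returns 38:
  remove root 38; move last element 103 to root → [103, 74, 89, 86]
  103 vs smaller child 74 at index 1, swap → [74, 103, 89, 86]
  103 vs only child 86 at index 3, swap → [74, 86, 89, 103]
insert 2:
  append 2 at index 4 → [74, 86, 89, 103, 2]
  2 < parent 86 at index 1, swap → [74, 2, 89, 103, 86]
  2 < parent 74 at index 0, swap → [2, 74, 89, 103, 86]
extract-min → returns 2:
  remove root 2; move last element 86 to root → [86, 74, 89, 103]
  86 vs smaller child 74 at index 1, swap → [74, 86, 89, 103]
extract-min → returns 74:
  remove root 74; move last element 103 to root → [103, 86, 89]
  103 vs smaller child 86 at index 1, swap → [86, 103, 89]

[86, 103, 89]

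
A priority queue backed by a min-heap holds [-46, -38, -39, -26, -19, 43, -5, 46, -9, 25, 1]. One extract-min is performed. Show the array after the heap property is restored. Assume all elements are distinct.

remove root -46; move last element 1 to root → [1, -38, -39, -26, -19, 43, -5, 46, -9, 25]
1 vs smaller child -39 at index 2, swap → [-39, -38, 1, -26, -19, 43, -5, 46, -9, 25]
1 vs smaller child -5 at index 6, swap → [-39, -38, -5, -26, -19, 43, 1, 46, -9, 25]

[-39, -38, -5, -26, -19, 43, 1, 46, -9, 25]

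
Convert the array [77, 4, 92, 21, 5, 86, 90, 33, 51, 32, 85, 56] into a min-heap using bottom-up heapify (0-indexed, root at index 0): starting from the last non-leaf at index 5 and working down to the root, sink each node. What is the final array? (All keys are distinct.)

sift down from index 5:
  86 vs only child 56 at index 11, swap → [77, 4, 92, 21, 5, 56, 90, 33, 51, 32, 85, 86]
sift down from index 4: already satisfies heap property
sift down from index 3: already satisfies heap property
sift down from index 2:
  92 vs smaller child 56 at index 5, swap → [77, 4, 56, 21, 5, 92, 90, 33, 51, 32, 85, 86]
  92 vs only child 86 at index 11, swap → [77, 4, 56, 21, 5, 86, 90, 33, 51, 32, 85, 92]
sift down from index 1: already satisfies heap property
sift down from index 0:
  77 vs smaller child 4 at index 1, swap → [4, 77, 56, 21, 5, 86, 90, 33, 51, 32, 85, 92]
  77 vs smaller child 5 at index 4, swap → [4, 5, 56, 21, 77, 86, 90, 33, 51, 32, 85, 92]
  77 vs smaller child 32 at index 9, swap → [4, 5, 56, 21, 32, 86, 90, 33, 51, 77, 85, 92]

[4, 5, 56, 21, 32, 86, 90, 33, 51, 77, 85, 92]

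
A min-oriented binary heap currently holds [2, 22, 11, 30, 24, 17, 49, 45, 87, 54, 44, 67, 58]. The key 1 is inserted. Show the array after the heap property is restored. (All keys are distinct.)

[1, 22, 2, 30, 24, 17, 11, 45, 87, 54, 44, 67, 58, 49]

append 1 at index 13 → [2, 22, 11, 30, 24, 17, 49, 45, 87, 54, 44, 67, 58, 1]
1 < parent 49 at index 6, swap → [2, 22, 11, 30, 24, 17, 1, 45, 87, 54, 44, 67, 58, 49]
1 < parent 11 at index 2, swap → [2, 22, 1, 30, 24, 17, 11, 45, 87, 54, 44, 67, 58, 49]
1 < parent 2 at index 0, swap → [1, 22, 2, 30, 24, 17, 11, 45, 87, 54, 44, 67, 58, 49]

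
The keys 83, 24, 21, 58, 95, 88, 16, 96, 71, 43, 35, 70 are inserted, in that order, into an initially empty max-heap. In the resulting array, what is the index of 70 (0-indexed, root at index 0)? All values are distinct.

5

Insert 83:
  append 83 at index 0 → [83] (no swap needed)
Insert 24:
  append 24 at index 1 → [83, 24] (no swap needed)
Insert 21:
  append 21 at index 2 → [83, 24, 21] (no swap needed)
Insert 58:
  append 58 at index 3 → [83, 24, 21, 58]
  58 > parent 24 at index 1, swap → [83, 58, 21, 24]
Insert 95:
  append 95 at index 4 → [83, 58, 21, 24, 95]
  95 > parent 58 at index 1, swap → [83, 95, 21, 24, 58]
  95 > parent 83 at index 0, swap → [95, 83, 21, 24, 58]
Insert 88:
  append 88 at index 5 → [95, 83, 21, 24, 58, 88]
  88 > parent 21 at index 2, swap → [95, 83, 88, 24, 58, 21]
Insert 16:
  append 16 at index 6 → [95, 83, 88, 24, 58, 21, 16] (no swap needed)
Insert 96:
  append 96 at index 7 → [95, 83, 88, 24, 58, 21, 16, 96]
  96 > parent 24 at index 3, swap → [95, 83, 88, 96, 58, 21, 16, 24]
  96 > parent 83 at index 1, swap → [95, 96, 88, 83, 58, 21, 16, 24]
  96 > parent 95 at index 0, swap → [96, 95, 88, 83, 58, 21, 16, 24]
Insert 71:
  append 71 at index 8 → [96, 95, 88, 83, 58, 21, 16, 24, 71] (no swap needed)
Insert 43:
  append 43 at index 9 → [96, 95, 88, 83, 58, 21, 16, 24, 71, 43] (no swap needed)
Insert 35:
  append 35 at index 10 → [96, 95, 88, 83, 58, 21, 16, 24, 71, 43, 35] (no swap needed)
Insert 70:
  append 70 at index 11 → [96, 95, 88, 83, 58, 21, 16, 24, 71, 43, 35, 70]
  70 > parent 21 at index 5, swap → [96, 95, 88, 83, 58, 70, 16, 24, 71, 43, 35, 21]
resulting array: [96, 95, 88, 83, 58, 70, 16, 24, 71, 43, 35, 21]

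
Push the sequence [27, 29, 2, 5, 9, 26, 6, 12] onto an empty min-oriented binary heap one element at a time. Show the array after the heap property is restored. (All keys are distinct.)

Insert 27:
  append 27 at index 0 → [27] (no swap needed)
Insert 29:
  append 29 at index 1 → [27, 29] (no swap needed)
Insert 2:
  append 2 at index 2 → [27, 29, 2]
  2 < parent 27 at index 0, swap → [2, 29, 27]
Insert 5:
  append 5 at index 3 → [2, 29, 27, 5]
  5 < parent 29 at index 1, swap → [2, 5, 27, 29]
Insert 9:
  append 9 at index 4 → [2, 5, 27, 29, 9] (no swap needed)
Insert 26:
  append 26 at index 5 → [2, 5, 27, 29, 9, 26]
  26 < parent 27 at index 2, swap → [2, 5, 26, 29, 9, 27]
Insert 6:
  append 6 at index 6 → [2, 5, 26, 29, 9, 27, 6]
  6 < parent 26 at index 2, swap → [2, 5, 6, 29, 9, 27, 26]
Insert 12:
  append 12 at index 7 → [2, 5, 6, 29, 9, 27, 26, 12]
  12 < parent 29 at index 3, swap → [2, 5, 6, 12, 9, 27, 26, 29]

[2, 5, 6, 12, 9, 27, 26, 29]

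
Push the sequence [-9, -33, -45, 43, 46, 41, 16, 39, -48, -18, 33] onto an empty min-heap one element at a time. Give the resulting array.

[-48, -45, -33, -9, -18, 41, 16, 43, 39, 46, 33]

Insert -9:
  append -9 at index 0 → [-9] (no swap needed)
Insert -33:
  append -33 at index 1 → [-9, -33]
  -33 < parent -9 at index 0, swap → [-33, -9]
Insert -45:
  append -45 at index 2 → [-33, -9, -45]
  -45 < parent -33 at index 0, swap → [-45, -9, -33]
Insert 43:
  append 43 at index 3 → [-45, -9, -33, 43] (no swap needed)
Insert 46:
  append 46 at index 4 → [-45, -9, -33, 43, 46] (no swap needed)
Insert 41:
  append 41 at index 5 → [-45, -9, -33, 43, 46, 41] (no swap needed)
Insert 16:
  append 16 at index 6 → [-45, -9, -33, 43, 46, 41, 16] (no swap needed)
Insert 39:
  append 39 at index 7 → [-45, -9, -33, 43, 46, 41, 16, 39]
  39 < parent 43 at index 3, swap → [-45, -9, -33, 39, 46, 41, 16, 43]
Insert -48:
  append -48 at index 8 → [-45, -9, -33, 39, 46, 41, 16, 43, -48]
  -48 < parent 39 at index 3, swap → [-45, -9, -33, -48, 46, 41, 16, 43, 39]
  -48 < parent -9 at index 1, swap → [-45, -48, -33, -9, 46, 41, 16, 43, 39]
  -48 < parent -45 at index 0, swap → [-48, -45, -33, -9, 46, 41, 16, 43, 39]
Insert -18:
  append -18 at index 9 → [-48, -45, -33, -9, 46, 41, 16, 43, 39, -18]
  -18 < parent 46 at index 4, swap → [-48, -45, -33, -9, -18, 41, 16, 43, 39, 46]
Insert 33:
  append 33 at index 10 → [-48, -45, -33, -9, -18, 41, 16, 43, 39, 46, 33] (no swap needed)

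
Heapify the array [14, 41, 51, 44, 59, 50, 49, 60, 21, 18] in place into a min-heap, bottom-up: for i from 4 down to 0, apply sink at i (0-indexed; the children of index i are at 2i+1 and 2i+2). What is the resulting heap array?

[14, 18, 49, 21, 41, 50, 51, 60, 44, 59]

sift down from index 4:
  59 vs only child 18 at index 9, swap → [14, 41, 51, 44, 18, 50, 49, 60, 21, 59]
sift down from index 3:
  44 vs smaller child 21 at index 8, swap → [14, 41, 51, 21, 18, 50, 49, 60, 44, 59]
sift down from index 2:
  51 vs smaller child 49 at index 6, swap → [14, 41, 49, 21, 18, 50, 51, 60, 44, 59]
sift down from index 1:
  41 vs smaller child 18 at index 4, swap → [14, 18, 49, 21, 41, 50, 51, 60, 44, 59]
sift down from index 0: already satisfies heap property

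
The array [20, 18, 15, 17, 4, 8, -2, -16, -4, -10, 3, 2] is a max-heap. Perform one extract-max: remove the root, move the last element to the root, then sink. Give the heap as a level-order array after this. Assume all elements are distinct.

remove root 20; move last element 2 to root → [2, 18, 15, 17, 4, 8, -2, -16, -4, -10, 3]
2 vs larger child 18 at index 1, swap → [18, 2, 15, 17, 4, 8, -2, -16, -4, -10, 3]
2 vs larger child 17 at index 3, swap → [18, 17, 15, 2, 4, 8, -2, -16, -4, -10, 3]

[18, 17, 15, 2, 4, 8, -2, -16, -4, -10, 3]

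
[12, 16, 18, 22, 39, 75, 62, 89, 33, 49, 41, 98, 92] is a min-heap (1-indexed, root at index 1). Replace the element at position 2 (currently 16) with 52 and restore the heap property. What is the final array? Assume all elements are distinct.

[12, 22, 18, 33, 39, 75, 62, 89, 52, 49, 41, 98, 92]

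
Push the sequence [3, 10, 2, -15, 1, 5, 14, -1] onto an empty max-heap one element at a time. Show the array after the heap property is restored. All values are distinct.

Insert 3:
  append 3 at index 0 → [3] (no swap needed)
Insert 10:
  append 10 at index 1 → [3, 10]
  10 > parent 3 at index 0, swap → [10, 3]
Insert 2:
  append 2 at index 2 → [10, 3, 2] (no swap needed)
Insert -15:
  append -15 at index 3 → [10, 3, 2, -15] (no swap needed)
Insert 1:
  append 1 at index 4 → [10, 3, 2, -15, 1] (no swap needed)
Insert 5:
  append 5 at index 5 → [10, 3, 2, -15, 1, 5]
  5 > parent 2 at index 2, swap → [10, 3, 5, -15, 1, 2]
Insert 14:
  append 14 at index 6 → [10, 3, 5, -15, 1, 2, 14]
  14 > parent 5 at index 2, swap → [10, 3, 14, -15, 1, 2, 5]
  14 > parent 10 at index 0, swap → [14, 3, 10, -15, 1, 2, 5]
Insert -1:
  append -1 at index 7 → [14, 3, 10, -15, 1, 2, 5, -1]
  -1 > parent -15 at index 3, swap → [14, 3, 10, -1, 1, 2, 5, -15]

[14, 3, 10, -1, 1, 2, 5, -15]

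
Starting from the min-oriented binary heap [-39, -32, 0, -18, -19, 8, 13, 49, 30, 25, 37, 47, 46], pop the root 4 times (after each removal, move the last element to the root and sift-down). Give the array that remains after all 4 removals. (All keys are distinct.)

[0, 25, 8, 30, 37, 46, 13, 49, 47]

extract-min #1 returns -39:
  remove root -39; move last element 46 to root → [46, -32, 0, -18, -19, 8, 13, 49, 30, 25, 37, 47]
  46 vs smaller child -32 at index 1, swap → [-32, 46, 0, -18, -19, 8, 13, 49, 30, 25, 37, 47]
  46 vs smaller child -19 at index 4, swap → [-32, -19, 0, -18, 46, 8, 13, 49, 30, 25, 37, 47]
  46 vs smaller child 25 at index 9, swap → [-32, -19, 0, -18, 25, 8, 13, 49, 30, 46, 37, 47]
extract-min #2 returns -32:
  remove root -32; move last element 47 to root → [47, -19, 0, -18, 25, 8, 13, 49, 30, 46, 37]
  47 vs smaller child -19 at index 1, swap → [-19, 47, 0, -18, 25, 8, 13, 49, 30, 46, 37]
  47 vs smaller child -18 at index 3, swap → [-19, -18, 0, 47, 25, 8, 13, 49, 30, 46, 37]
  47 vs smaller child 30 at index 8, swap → [-19, -18, 0, 30, 25, 8, 13, 49, 47, 46, 37]
extract-min #3 returns -19:
  remove root -19; move last element 37 to root → [37, -18, 0, 30, 25, 8, 13, 49, 47, 46]
  37 vs smaller child -18 at index 1, swap → [-18, 37, 0, 30, 25, 8, 13, 49, 47, 46]
  37 vs smaller child 25 at index 4, swap → [-18, 25, 0, 30, 37, 8, 13, 49, 47, 46]
extract-min #4 returns -18:
  remove root -18; move last element 46 to root → [46, 25, 0, 30, 37, 8, 13, 49, 47]
  46 vs smaller child 0 at index 2, swap → [0, 25, 46, 30, 37, 8, 13, 49, 47]
  46 vs smaller child 8 at index 5, swap → [0, 25, 8, 30, 37, 46, 13, 49, 47]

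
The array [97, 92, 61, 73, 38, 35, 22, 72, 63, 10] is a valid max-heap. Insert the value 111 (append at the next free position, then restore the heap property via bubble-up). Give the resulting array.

append 111 at index 10 → [97, 92, 61, 73, 38, 35, 22, 72, 63, 10, 111]
111 > parent 38 at index 4, swap → [97, 92, 61, 73, 111, 35, 22, 72, 63, 10, 38]
111 > parent 92 at index 1, swap → [97, 111, 61, 73, 92, 35, 22, 72, 63, 10, 38]
111 > parent 97 at index 0, swap → [111, 97, 61, 73, 92, 35, 22, 72, 63, 10, 38]

[111, 97, 61, 73, 92, 35, 22, 72, 63, 10, 38]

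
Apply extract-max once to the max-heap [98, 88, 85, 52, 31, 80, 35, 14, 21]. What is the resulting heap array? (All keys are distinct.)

remove root 98; move last element 21 to root → [21, 88, 85, 52, 31, 80, 35, 14]
21 vs larger child 88 at index 1, swap → [88, 21, 85, 52, 31, 80, 35, 14]
21 vs larger child 52 at index 3, swap → [88, 52, 85, 21, 31, 80, 35, 14]

[88, 52, 85, 21, 31, 80, 35, 14]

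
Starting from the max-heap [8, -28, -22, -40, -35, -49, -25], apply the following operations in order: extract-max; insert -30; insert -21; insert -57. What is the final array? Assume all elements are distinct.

extract-max → returns 8:
  remove root 8; move last element -25 to root → [-25, -28, -22, -40, -35, -49]
  -25 vs larger child -22 at index 2, swap → [-22, -28, -25, -40, -35, -49]
insert -30:
  append -30 at index 6 → [-22, -28, -25, -40, -35, -49, -30] (no swap needed)
insert -21:
  append -21 at index 7 → [-22, -28, -25, -40, -35, -49, -30, -21]
  -21 > parent -40 at index 3, swap → [-22, -28, -25, -21, -35, -49, -30, -40]
  -21 > parent -28 at index 1, swap → [-22, -21, -25, -28, -35, -49, -30, -40]
  -21 > parent -22 at index 0, swap → [-21, -22, -25, -28, -35, -49, -30, -40]
insert -57:
  append -57 at index 8 → [-21, -22, -25, -28, -35, -49, -30, -40, -57] (no swap needed)

[-21, -22, -25, -28, -35, -49, -30, -40, -57]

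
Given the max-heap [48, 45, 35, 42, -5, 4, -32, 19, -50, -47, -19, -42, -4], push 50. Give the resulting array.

append 50 at index 13 → [48, 45, 35, 42, -5, 4, -32, 19, -50, -47, -19, -42, -4, 50]
50 > parent -32 at index 6, swap → [48, 45, 35, 42, -5, 4, 50, 19, -50, -47, -19, -42, -4, -32]
50 > parent 35 at index 2, swap → [48, 45, 50, 42, -5, 4, 35, 19, -50, -47, -19, -42, -4, -32]
50 > parent 48 at index 0, swap → [50, 45, 48, 42, -5, 4, 35, 19, -50, -47, -19, -42, -4, -32]

[50, 45, 48, 42, -5, 4, 35, 19, -50, -47, -19, -42, -4, -32]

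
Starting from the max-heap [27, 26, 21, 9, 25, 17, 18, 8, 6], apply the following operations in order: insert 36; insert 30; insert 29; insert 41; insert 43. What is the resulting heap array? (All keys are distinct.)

insert 36:
  append 36 at index 9 → [27, 26, 21, 9, 25, 17, 18, 8, 6, 36]
  36 > parent 25 at index 4, swap → [27, 26, 21, 9, 36, 17, 18, 8, 6, 25]
  36 > parent 26 at index 1, swap → [27, 36, 21, 9, 26, 17, 18, 8, 6, 25]
  36 > parent 27 at index 0, swap → [36, 27, 21, 9, 26, 17, 18, 8, 6, 25]
insert 30:
  append 30 at index 10 → [36, 27, 21, 9, 26, 17, 18, 8, 6, 25, 30]
  30 > parent 26 at index 4, swap → [36, 27, 21, 9, 30, 17, 18, 8, 6, 25, 26]
  30 > parent 27 at index 1, swap → [36, 30, 21, 9, 27, 17, 18, 8, 6, 25, 26]
insert 29:
  append 29 at index 11 → [36, 30, 21, 9, 27, 17, 18, 8, 6, 25, 26, 29]
  29 > parent 17 at index 5, swap → [36, 30, 21, 9, 27, 29, 18, 8, 6, 25, 26, 17]
  29 > parent 21 at index 2, swap → [36, 30, 29, 9, 27, 21, 18, 8, 6, 25, 26, 17]
insert 41:
  append 41 at index 12 → [36, 30, 29, 9, 27, 21, 18, 8, 6, 25, 26, 17, 41]
  41 > parent 21 at index 5, swap → [36, 30, 29, 9, 27, 41, 18, 8, 6, 25, 26, 17, 21]
  41 > parent 29 at index 2, swap → [36, 30, 41, 9, 27, 29, 18, 8, 6, 25, 26, 17, 21]
  41 > parent 36 at index 0, swap → [41, 30, 36, 9, 27, 29, 18, 8, 6, 25, 26, 17, 21]
insert 43:
  append 43 at index 13 → [41, 30, 36, 9, 27, 29, 18, 8, 6, 25, 26, 17, 21, 43]
  43 > parent 18 at index 6, swap → [41, 30, 36, 9, 27, 29, 43, 8, 6, 25, 26, 17, 21, 18]
  43 > parent 36 at index 2, swap → [41, 30, 43, 9, 27, 29, 36, 8, 6, 25, 26, 17, 21, 18]
  43 > parent 41 at index 0, swap → [43, 30, 41, 9, 27, 29, 36, 8, 6, 25, 26, 17, 21, 18]

[43, 30, 41, 9, 27, 29, 36, 8, 6, 25, 26, 17, 21, 18]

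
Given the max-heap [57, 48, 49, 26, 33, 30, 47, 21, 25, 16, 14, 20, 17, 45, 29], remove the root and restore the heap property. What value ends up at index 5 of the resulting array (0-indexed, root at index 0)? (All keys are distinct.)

remove root 57; move last element 29 to root → [29, 48, 49, 26, 33, 30, 47, 21, 25, 16, 14, 20, 17, 45]
29 vs larger child 49 at index 2, swap → [49, 48, 29, 26, 33, 30, 47, 21, 25, 16, 14, 20, 17, 45]
29 vs larger child 47 at index 6, swap → [49, 48, 47, 26, 33, 30, 29, 21, 25, 16, 14, 20, 17, 45]
29 vs only child 45 at index 13, swap → [49, 48, 47, 26, 33, 30, 45, 21, 25, 16, 14, 20, 17, 29]
resulting array: [49, 48, 47, 26, 33, 30, 45, 21, 25, 16, 14, 20, 17, 29]

30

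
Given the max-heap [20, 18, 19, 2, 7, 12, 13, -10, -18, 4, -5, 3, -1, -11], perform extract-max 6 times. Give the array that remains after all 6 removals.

[4, 2, 3, -10, -1, -5, -11, -18]

extract-max #1 returns 20:
  remove root 20; move last element -11 to root → [-11, 18, 19, 2, 7, 12, 13, -10, -18, 4, -5, 3, -1]
  -11 vs larger child 19 at index 2, swap → [19, 18, -11, 2, 7, 12, 13, -10, -18, 4, -5, 3, -1]
  -11 vs larger child 13 at index 6, swap → [19, 18, 13, 2, 7, 12, -11, -10, -18, 4, -5, 3, -1]
extract-max #2 returns 19:
  remove root 19; move last element -1 to root → [-1, 18, 13, 2, 7, 12, -11, -10, -18, 4, -5, 3]
  -1 vs larger child 18 at index 1, swap → [18, -1, 13, 2, 7, 12, -11, -10, -18, 4, -5, 3]
  -1 vs larger child 7 at index 4, swap → [18, 7, 13, 2, -1, 12, -11, -10, -18, 4, -5, 3]
  -1 vs larger child 4 at index 9, swap → [18, 7, 13, 2, 4, 12, -11, -10, -18, -1, -5, 3]
extract-max #3 returns 18:
  remove root 18; move last element 3 to root → [3, 7, 13, 2, 4, 12, -11, -10, -18, -1, -5]
  3 vs larger child 13 at index 2, swap → [13, 7, 3, 2, 4, 12, -11, -10, -18, -1, -5]
  3 vs larger child 12 at index 5, swap → [13, 7, 12, 2, 4, 3, -11, -10, -18, -1, -5]
extract-max #4 returns 13:
  remove root 13; move last element -5 to root → [-5, 7, 12, 2, 4, 3, -11, -10, -18, -1]
  -5 vs larger child 12 at index 2, swap → [12, 7, -5, 2, 4, 3, -11, -10, -18, -1]
  -5 vs larger child 3 at index 5, swap → [12, 7, 3, 2, 4, -5, -11, -10, -18, -1]
extract-max #5 returns 12:
  remove root 12; move last element -1 to root → [-1, 7, 3, 2, 4, -5, -11, -10, -18]
  -1 vs larger child 7 at index 1, swap → [7, -1, 3, 2, 4, -5, -11, -10, -18]
  -1 vs larger child 4 at index 4, swap → [7, 4, 3, 2, -1, -5, -11, -10, -18]
extract-max #6 returns 7:
  remove root 7; move last element -18 to root → [-18, 4, 3, 2, -1, -5, -11, -10]
  -18 vs larger child 4 at index 1, swap → [4, -18, 3, 2, -1, -5, -11, -10]
  -18 vs larger child 2 at index 3, swap → [4, 2, 3, -18, -1, -5, -11, -10]
  -18 vs only child -10 at index 7, swap → [4, 2, 3, -10, -1, -5, -11, -18]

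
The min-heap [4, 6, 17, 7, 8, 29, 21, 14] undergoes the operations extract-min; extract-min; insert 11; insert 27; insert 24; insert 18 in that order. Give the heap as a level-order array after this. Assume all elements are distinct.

[7, 8, 11, 14, 18, 29, 17, 27, 24, 21]

extract-min → returns 4:
  remove root 4; move last element 14 to root → [14, 6, 17, 7, 8, 29, 21]
  14 vs smaller child 6 at index 1, swap → [6, 14, 17, 7, 8, 29, 21]
  14 vs smaller child 7 at index 3, swap → [6, 7, 17, 14, 8, 29, 21]
extract-min → returns 6:
  remove root 6; move last element 21 to root → [21, 7, 17, 14, 8, 29]
  21 vs smaller child 7 at index 1, swap → [7, 21, 17, 14, 8, 29]
  21 vs smaller child 8 at index 4, swap → [7, 8, 17, 14, 21, 29]
insert 11:
  append 11 at index 6 → [7, 8, 17, 14, 21, 29, 11]
  11 < parent 17 at index 2, swap → [7, 8, 11, 14, 21, 29, 17]
insert 27:
  append 27 at index 7 → [7, 8, 11, 14, 21, 29, 17, 27] (no swap needed)
insert 24:
  append 24 at index 8 → [7, 8, 11, 14, 21, 29, 17, 27, 24] (no swap needed)
insert 18:
  append 18 at index 9 → [7, 8, 11, 14, 21, 29, 17, 27, 24, 18]
  18 < parent 21 at index 4, swap → [7, 8, 11, 14, 18, 29, 17, 27, 24, 21]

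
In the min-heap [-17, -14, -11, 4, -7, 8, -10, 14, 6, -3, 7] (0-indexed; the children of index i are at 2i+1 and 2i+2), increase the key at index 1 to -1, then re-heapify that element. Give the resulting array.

set index 1 from -14 to -1 → [-17, -1, -11, 4, -7, 8, -10, 14, 6, -3, 7]
-1 vs smaller child -7 at index 4, swap → [-17, -7, -11, 4, -1, 8, -10, 14, 6, -3, 7]
-1 vs smaller child -3 at index 9, swap → [-17, -7, -11, 4, -3, 8, -10, 14, 6, -1, 7]

[-17, -7, -11, 4, -3, 8, -10, 14, 6, -1, 7]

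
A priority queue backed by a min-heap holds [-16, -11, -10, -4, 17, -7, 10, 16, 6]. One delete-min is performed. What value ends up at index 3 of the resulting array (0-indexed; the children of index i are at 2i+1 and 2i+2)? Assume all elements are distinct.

6

remove root -16; move last element 6 to root → [6, -11, -10, -4, 17, -7, 10, 16]
6 vs smaller child -11 at index 1, swap → [-11, 6, -10, -4, 17, -7, 10, 16]
6 vs smaller child -4 at index 3, swap → [-11, -4, -10, 6, 17, -7, 10, 16]
resulting array: [-11, -4, -10, 6, 17, -7, 10, 16]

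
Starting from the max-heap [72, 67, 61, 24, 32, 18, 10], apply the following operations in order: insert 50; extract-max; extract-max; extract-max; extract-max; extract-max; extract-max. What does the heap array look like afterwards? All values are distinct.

[18, 10]

insert 50:
  append 50 at index 7 → [72, 67, 61, 24, 32, 18, 10, 50]
  50 > parent 24 at index 3, swap → [72, 67, 61, 50, 32, 18, 10, 24]
extract-max → returns 72:
  remove root 72; move last element 24 to root → [24, 67, 61, 50, 32, 18, 10]
  24 vs larger child 67 at index 1, swap → [67, 24, 61, 50, 32, 18, 10]
  24 vs larger child 50 at index 3, swap → [67, 50, 61, 24, 32, 18, 10]
extract-max → returns 67:
  remove root 67; move last element 10 to root → [10, 50, 61, 24, 32, 18]
  10 vs larger child 61 at index 2, swap → [61, 50, 10, 24, 32, 18]
  10 vs only child 18 at index 5, swap → [61, 50, 18, 24, 32, 10]
extract-max → returns 61:
  remove root 61; move last element 10 to root → [10, 50, 18, 24, 32]
  10 vs larger child 50 at index 1, swap → [50, 10, 18, 24, 32]
  10 vs larger child 32 at index 4, swap → [50, 32, 18, 24, 10]
extract-max → returns 50:
  remove root 50; move last element 10 to root → [10, 32, 18, 24]
  10 vs larger child 32 at index 1, swap → [32, 10, 18, 24]
  10 vs only child 24 at index 3, swap → [32, 24, 18, 10]
extract-max → returns 32:
  remove root 32; move last element 10 to root → [10, 24, 18]
  10 vs larger child 24 at index 1, swap → [24, 10, 18]
extract-max → returns 24:
  remove root 24; move last element 18 to root → [18, 10] (no swap needed)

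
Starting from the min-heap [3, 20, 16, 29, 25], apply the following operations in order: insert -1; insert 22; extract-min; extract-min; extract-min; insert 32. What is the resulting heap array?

[20, 25, 22, 29, 32]

insert -1:
  append -1 at index 5 → [3, 20, 16, 29, 25, -1]
  -1 < parent 16 at index 2, swap → [3, 20, -1, 29, 25, 16]
  -1 < parent 3 at index 0, swap → [-1, 20, 3, 29, 25, 16]
insert 22:
  append 22 at index 6 → [-1, 20, 3, 29, 25, 16, 22] (no swap needed)
extract-min → returns -1:
  remove root -1; move last element 22 to root → [22, 20, 3, 29, 25, 16]
  22 vs smaller child 3 at index 2, swap → [3, 20, 22, 29, 25, 16]
  22 vs only child 16 at index 5, swap → [3, 20, 16, 29, 25, 22]
extract-min → returns 3:
  remove root 3; move last element 22 to root → [22, 20, 16, 29, 25]
  22 vs smaller child 16 at index 2, swap → [16, 20, 22, 29, 25]
extract-min → returns 16:
  remove root 16; move last element 25 to root → [25, 20, 22, 29]
  25 vs smaller child 20 at index 1, swap → [20, 25, 22, 29]
insert 32:
  append 32 at index 4 → [20, 25, 22, 29, 32] (no swap needed)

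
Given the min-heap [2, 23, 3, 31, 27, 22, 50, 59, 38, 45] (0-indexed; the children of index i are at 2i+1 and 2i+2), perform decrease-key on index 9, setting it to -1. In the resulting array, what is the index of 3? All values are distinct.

2

set index 9 from 45 to -1 → [2, 23, 3, 31, 27, 22, 50, 59, 38, -1]
-1 < parent 27 at index 4, swap → [2, 23, 3, 31, -1, 22, 50, 59, 38, 27]
-1 < parent 23 at index 1, swap → [2, -1, 3, 31, 23, 22, 50, 59, 38, 27]
-1 < parent 2 at index 0, swap → [-1, 2, 3, 31, 23, 22, 50, 59, 38, 27]
resulting array: [-1, 2, 3, 31, 23, 22, 50, 59, 38, 27]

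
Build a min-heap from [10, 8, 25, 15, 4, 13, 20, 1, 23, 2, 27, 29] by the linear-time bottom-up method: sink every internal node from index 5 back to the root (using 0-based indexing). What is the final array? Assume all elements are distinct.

[1, 2, 13, 8, 4, 25, 20, 15, 23, 10, 27, 29]

sift down from index 5: already satisfies heap property
sift down from index 4:
  4 vs smaller child 2 at index 9, swap → [10, 8, 25, 15, 2, 13, 20, 1, 23, 4, 27, 29]
sift down from index 3:
  15 vs smaller child 1 at index 7, swap → [10, 8, 25, 1, 2, 13, 20, 15, 23, 4, 27, 29]
sift down from index 2:
  25 vs smaller child 13 at index 5, swap → [10, 8, 13, 1, 2, 25, 20, 15, 23, 4, 27, 29]
sift down from index 1:
  8 vs smaller child 1 at index 3, swap → [10, 1, 13, 8, 2, 25, 20, 15, 23, 4, 27, 29]
sift down from index 0:
  10 vs smaller child 1 at index 1, swap → [1, 10, 13, 8, 2, 25, 20, 15, 23, 4, 27, 29]
  10 vs smaller child 2 at index 4, swap → [1, 2, 13, 8, 10, 25, 20, 15, 23, 4, 27, 29]
  10 vs smaller child 4 at index 9, swap → [1, 2, 13, 8, 4, 25, 20, 15, 23, 10, 27, 29]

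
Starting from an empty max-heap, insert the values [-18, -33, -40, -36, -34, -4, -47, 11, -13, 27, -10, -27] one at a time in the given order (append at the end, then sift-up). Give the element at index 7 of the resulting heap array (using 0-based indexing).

Insert -18:
  append -18 at index 0 → [-18] (no swap needed)
Insert -33:
  append -33 at index 1 → [-18, -33] (no swap needed)
Insert -40:
  append -40 at index 2 → [-18, -33, -40] (no swap needed)
Insert -36:
  append -36 at index 3 → [-18, -33, -40, -36] (no swap needed)
Insert -34:
  append -34 at index 4 → [-18, -33, -40, -36, -34] (no swap needed)
Insert -4:
  append -4 at index 5 → [-18, -33, -40, -36, -34, -4]
  -4 > parent -40 at index 2, swap → [-18, -33, -4, -36, -34, -40]
  -4 > parent -18 at index 0, swap → [-4, -33, -18, -36, -34, -40]
Insert -47:
  append -47 at index 6 → [-4, -33, -18, -36, -34, -40, -47] (no swap needed)
Insert 11:
  append 11 at index 7 → [-4, -33, -18, -36, -34, -40, -47, 11]
  11 > parent -36 at index 3, swap → [-4, -33, -18, 11, -34, -40, -47, -36]
  11 > parent -33 at index 1, swap → [-4, 11, -18, -33, -34, -40, -47, -36]
  11 > parent -4 at index 0, swap → [11, -4, -18, -33, -34, -40, -47, -36]
Insert -13:
  append -13 at index 8 → [11, -4, -18, -33, -34, -40, -47, -36, -13]
  -13 > parent -33 at index 3, swap → [11, -4, -18, -13, -34, -40, -47, -36, -33]
Insert 27:
  append 27 at index 9 → [11, -4, -18, -13, -34, -40, -47, -36, -33, 27]
  27 > parent -34 at index 4, swap → [11, -4, -18, -13, 27, -40, -47, -36, -33, -34]
  27 > parent -4 at index 1, swap → [11, 27, -18, -13, -4, -40, -47, -36, -33, -34]
  27 > parent 11 at index 0, swap → [27, 11, -18, -13, -4, -40, -47, -36, -33, -34]
Insert -10:
  append -10 at index 10 → [27, 11, -18, -13, -4, -40, -47, -36, -33, -34, -10] (no swap needed)
Insert -27:
  append -27 at index 11 → [27, 11, -18, -13, -4, -40, -47, -36, -33, -34, -10, -27]
  -27 > parent -40 at index 5, swap → [27, 11, -18, -13, -4, -27, -47, -36, -33, -34, -10, -40]
resulting array: [27, 11, -18, -13, -4, -27, -47, -36, -33, -34, -10, -40]

-36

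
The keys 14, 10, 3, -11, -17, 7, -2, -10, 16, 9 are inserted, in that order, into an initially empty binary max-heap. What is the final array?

[16, 14, 7, 10, 9, 3, -2, -11, -10, -17]

Insert 14:
  append 14 at index 0 → [14] (no swap needed)
Insert 10:
  append 10 at index 1 → [14, 10] (no swap needed)
Insert 3:
  append 3 at index 2 → [14, 10, 3] (no swap needed)
Insert -11:
  append -11 at index 3 → [14, 10, 3, -11] (no swap needed)
Insert -17:
  append -17 at index 4 → [14, 10, 3, -11, -17] (no swap needed)
Insert 7:
  append 7 at index 5 → [14, 10, 3, -11, -17, 7]
  7 > parent 3 at index 2, swap → [14, 10, 7, -11, -17, 3]
Insert -2:
  append -2 at index 6 → [14, 10, 7, -11, -17, 3, -2] (no swap needed)
Insert -10:
  append -10 at index 7 → [14, 10, 7, -11, -17, 3, -2, -10]
  -10 > parent -11 at index 3, swap → [14, 10, 7, -10, -17, 3, -2, -11]
Insert 16:
  append 16 at index 8 → [14, 10, 7, -10, -17, 3, -2, -11, 16]
  16 > parent -10 at index 3, swap → [14, 10, 7, 16, -17, 3, -2, -11, -10]
  16 > parent 10 at index 1, swap → [14, 16, 7, 10, -17, 3, -2, -11, -10]
  16 > parent 14 at index 0, swap → [16, 14, 7, 10, -17, 3, -2, -11, -10]
Insert 9:
  append 9 at index 9 → [16, 14, 7, 10, -17, 3, -2, -11, -10, 9]
  9 > parent -17 at index 4, swap → [16, 14, 7, 10, 9, 3, -2, -11, -10, -17]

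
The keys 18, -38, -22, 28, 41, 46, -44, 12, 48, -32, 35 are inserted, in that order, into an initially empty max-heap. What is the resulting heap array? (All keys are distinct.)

[48, 46, 41, 28, 35, -22, -44, -38, 12, -32, 18]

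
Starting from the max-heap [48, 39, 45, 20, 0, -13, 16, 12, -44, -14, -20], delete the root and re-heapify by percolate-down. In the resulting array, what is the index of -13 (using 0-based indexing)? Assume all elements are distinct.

5

remove root 48; move last element -20 to root → [-20, 39, 45, 20, 0, -13, 16, 12, -44, -14]
-20 vs larger child 45 at index 2, swap → [45, 39, -20, 20, 0, -13, 16, 12, -44, -14]
-20 vs larger child 16 at index 6, swap → [45, 39, 16, 20, 0, -13, -20, 12, -44, -14]
resulting array: [45, 39, 16, 20, 0, -13, -20, 12, -44, -14]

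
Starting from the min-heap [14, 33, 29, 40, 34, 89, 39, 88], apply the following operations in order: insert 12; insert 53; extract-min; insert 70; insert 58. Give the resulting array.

[14, 33, 29, 40, 34, 89, 39, 88, 53, 70, 58]

insert 12:
  append 12 at index 8 → [14, 33, 29, 40, 34, 89, 39, 88, 12]
  12 < parent 40 at index 3, swap → [14, 33, 29, 12, 34, 89, 39, 88, 40]
  12 < parent 33 at index 1, swap → [14, 12, 29, 33, 34, 89, 39, 88, 40]
  12 < parent 14 at index 0, swap → [12, 14, 29, 33, 34, 89, 39, 88, 40]
insert 53:
  append 53 at index 9 → [12, 14, 29, 33, 34, 89, 39, 88, 40, 53] (no swap needed)
extract-min → returns 12:
  remove root 12; move last element 53 to root → [53, 14, 29, 33, 34, 89, 39, 88, 40]
  53 vs smaller child 14 at index 1, swap → [14, 53, 29, 33, 34, 89, 39, 88, 40]
  53 vs smaller child 33 at index 3, swap → [14, 33, 29, 53, 34, 89, 39, 88, 40]
  53 vs smaller child 40 at index 8, swap → [14, 33, 29, 40, 34, 89, 39, 88, 53]
insert 70:
  append 70 at index 9 → [14, 33, 29, 40, 34, 89, 39, 88, 53, 70] (no swap needed)
insert 58:
  append 58 at index 10 → [14, 33, 29, 40, 34, 89, 39, 88, 53, 70, 58] (no swap needed)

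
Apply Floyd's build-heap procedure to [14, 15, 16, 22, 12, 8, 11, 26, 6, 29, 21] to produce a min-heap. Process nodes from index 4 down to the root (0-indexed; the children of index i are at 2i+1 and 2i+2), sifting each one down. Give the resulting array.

[6, 12, 8, 15, 14, 16, 11, 26, 22, 29, 21]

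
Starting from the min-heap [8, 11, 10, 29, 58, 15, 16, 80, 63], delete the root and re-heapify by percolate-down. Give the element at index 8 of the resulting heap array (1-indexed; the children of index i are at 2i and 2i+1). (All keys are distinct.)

80

remove root 8; move last element 63 to root → [63, 11, 10, 29, 58, 15, 16, 80]
63 vs smaller child 10 at index 3, swap → [10, 11, 63, 29, 58, 15, 16, 80]
63 vs smaller child 15 at index 6, swap → [10, 11, 15, 29, 58, 63, 16, 80]
resulting array: [10, 11, 15, 29, 58, 63, 16, 80]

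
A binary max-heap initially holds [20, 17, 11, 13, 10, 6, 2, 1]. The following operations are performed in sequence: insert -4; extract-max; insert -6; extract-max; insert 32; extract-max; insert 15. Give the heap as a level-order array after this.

insert -4:
  append -4 at index 8 → [20, 17, 11, 13, 10, 6, 2, 1, -4] (no swap needed)
extract-max → returns 20:
  remove root 20; move last element -4 to root → [-4, 17, 11, 13, 10, 6, 2, 1]
  -4 vs larger child 17 at index 1, swap → [17, -4, 11, 13, 10, 6, 2, 1]
  -4 vs larger child 13 at index 3, swap → [17, 13, 11, -4, 10, 6, 2, 1]
  -4 vs only child 1 at index 7, swap → [17, 13, 11, 1, 10, 6, 2, -4]
insert -6:
  append -6 at index 8 → [17, 13, 11, 1, 10, 6, 2, -4, -6] (no swap needed)
extract-max → returns 17:
  remove root 17; move last element -6 to root → [-6, 13, 11, 1, 10, 6, 2, -4]
  -6 vs larger child 13 at index 1, swap → [13, -6, 11, 1, 10, 6, 2, -4]
  -6 vs larger child 10 at index 4, swap → [13, 10, 11, 1, -6, 6, 2, -4]
insert 32:
  append 32 at index 8 → [13, 10, 11, 1, -6, 6, 2, -4, 32]
  32 > parent 1 at index 3, swap → [13, 10, 11, 32, -6, 6, 2, -4, 1]
  32 > parent 10 at index 1, swap → [13, 32, 11, 10, -6, 6, 2, -4, 1]
  32 > parent 13 at index 0, swap → [32, 13, 11, 10, -6, 6, 2, -4, 1]
extract-max → returns 32:
  remove root 32; move last element 1 to root → [1, 13, 11, 10, -6, 6, 2, -4]
  1 vs larger child 13 at index 1, swap → [13, 1, 11, 10, -6, 6, 2, -4]
  1 vs larger child 10 at index 3, swap → [13, 10, 11, 1, -6, 6, 2, -4]
insert 15:
  append 15 at index 8 → [13, 10, 11, 1, -6, 6, 2, -4, 15]
  15 > parent 1 at index 3, swap → [13, 10, 11, 15, -6, 6, 2, -4, 1]
  15 > parent 10 at index 1, swap → [13, 15, 11, 10, -6, 6, 2, -4, 1]
  15 > parent 13 at index 0, swap → [15, 13, 11, 10, -6, 6, 2, -4, 1]

[15, 13, 11, 10, -6, 6, 2, -4, 1]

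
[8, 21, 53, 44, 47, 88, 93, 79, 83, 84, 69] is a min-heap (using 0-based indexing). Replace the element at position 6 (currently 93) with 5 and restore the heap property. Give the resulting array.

[5, 21, 8, 44, 47, 88, 53, 79, 83, 84, 69]

set index 6 from 93 to 5 → [8, 21, 53, 44, 47, 88, 5, 79, 83, 84, 69]
5 < parent 53 at index 2, swap → [8, 21, 5, 44, 47, 88, 53, 79, 83, 84, 69]
5 < parent 8 at index 0, swap → [5, 21, 8, 44, 47, 88, 53, 79, 83, 84, 69]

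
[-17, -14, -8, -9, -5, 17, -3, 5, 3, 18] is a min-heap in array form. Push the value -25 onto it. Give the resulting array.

[-25, -17, -8, -9, -14, 17, -3, 5, 3, 18, -5]

append -25 at index 10 → [-17, -14, -8, -9, -5, 17, -3, 5, 3, 18, -25]
-25 < parent -5 at index 4, swap → [-17, -14, -8, -9, -25, 17, -3, 5, 3, 18, -5]
-25 < parent -14 at index 1, swap → [-17, -25, -8, -9, -14, 17, -3, 5, 3, 18, -5]
-25 < parent -17 at index 0, swap → [-25, -17, -8, -9, -14, 17, -3, 5, 3, 18, -5]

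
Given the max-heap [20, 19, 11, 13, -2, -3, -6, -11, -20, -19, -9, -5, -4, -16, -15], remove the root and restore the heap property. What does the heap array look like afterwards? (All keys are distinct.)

remove root 20; move last element -15 to root → [-15, 19, 11, 13, -2, -3, -6, -11, -20, -19, -9, -5, -4, -16]
-15 vs larger child 19 at index 1, swap → [19, -15, 11, 13, -2, -3, -6, -11, -20, -19, -9, -5, -4, -16]
-15 vs larger child 13 at index 3, swap → [19, 13, 11, -15, -2, -3, -6, -11, -20, -19, -9, -5, -4, -16]
-15 vs larger child -11 at index 7, swap → [19, 13, 11, -11, -2, -3, -6, -15, -20, -19, -9, -5, -4, -16]

[19, 13, 11, -11, -2, -3, -6, -15, -20, -19, -9, -5, -4, -16]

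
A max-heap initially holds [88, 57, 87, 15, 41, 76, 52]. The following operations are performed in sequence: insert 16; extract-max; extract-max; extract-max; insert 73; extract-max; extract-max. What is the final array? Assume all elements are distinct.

[52, 41, 15, 16]

insert 16:
  append 16 at index 7 → [88, 57, 87, 15, 41, 76, 52, 16]
  16 > parent 15 at index 3, swap → [88, 57, 87, 16, 41, 76, 52, 15]
extract-max → returns 88:
  remove root 88; move last element 15 to root → [15, 57, 87, 16, 41, 76, 52]
  15 vs larger child 87 at index 2, swap → [87, 57, 15, 16, 41, 76, 52]
  15 vs larger child 76 at index 5, swap → [87, 57, 76, 16, 41, 15, 52]
extract-max → returns 87:
  remove root 87; move last element 52 to root → [52, 57, 76, 16, 41, 15]
  52 vs larger child 76 at index 2, swap → [76, 57, 52, 16, 41, 15]
extract-max → returns 76:
  remove root 76; move last element 15 to root → [15, 57, 52, 16, 41]
  15 vs larger child 57 at index 1, swap → [57, 15, 52, 16, 41]
  15 vs larger child 41 at index 4, swap → [57, 41, 52, 16, 15]
insert 73:
  append 73 at index 5 → [57, 41, 52, 16, 15, 73]
  73 > parent 52 at index 2, swap → [57, 41, 73, 16, 15, 52]
  73 > parent 57 at index 0, swap → [73, 41, 57, 16, 15, 52]
extract-max → returns 73:
  remove root 73; move last element 52 to root → [52, 41, 57, 16, 15]
  52 vs larger child 57 at index 2, swap → [57, 41, 52, 16, 15]
extract-max → returns 57:
  remove root 57; move last element 15 to root → [15, 41, 52, 16]
  15 vs larger child 52 at index 2, swap → [52, 41, 15, 16]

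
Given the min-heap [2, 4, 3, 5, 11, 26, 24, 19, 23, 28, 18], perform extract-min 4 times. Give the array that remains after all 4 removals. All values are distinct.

[11, 19, 18, 28, 23, 26, 24]

extract-min #1 returns 2:
  remove root 2; move last element 18 to root → [18, 4, 3, 5, 11, 26, 24, 19, 23, 28]
  18 vs smaller child 3 at index 2, swap → [3, 4, 18, 5, 11, 26, 24, 19, 23, 28]
extract-min #2 returns 3:
  remove root 3; move last element 28 to root → [28, 4, 18, 5, 11, 26, 24, 19, 23]
  28 vs smaller child 4 at index 1, swap → [4, 28, 18, 5, 11, 26, 24, 19, 23]
  28 vs smaller child 5 at index 3, swap → [4, 5, 18, 28, 11, 26, 24, 19, 23]
  28 vs smaller child 19 at index 7, swap → [4, 5, 18, 19, 11, 26, 24, 28, 23]
extract-min #3 returns 4:
  remove root 4; move last element 23 to root → [23, 5, 18, 19, 11, 26, 24, 28]
  23 vs smaller child 5 at index 1, swap → [5, 23, 18, 19, 11, 26, 24, 28]
  23 vs smaller child 11 at index 4, swap → [5, 11, 18, 19, 23, 26, 24, 28]
extract-min #4 returns 5:
  remove root 5; move last element 28 to root → [28, 11, 18, 19, 23, 26, 24]
  28 vs smaller child 11 at index 1, swap → [11, 28, 18, 19, 23, 26, 24]
  28 vs smaller child 19 at index 3, swap → [11, 19, 18, 28, 23, 26, 24]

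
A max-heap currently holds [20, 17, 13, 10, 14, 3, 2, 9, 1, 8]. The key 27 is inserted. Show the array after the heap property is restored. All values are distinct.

append 27 at index 10 → [20, 17, 13, 10, 14, 3, 2, 9, 1, 8, 27]
27 > parent 14 at index 4, swap → [20, 17, 13, 10, 27, 3, 2, 9, 1, 8, 14]
27 > parent 17 at index 1, swap → [20, 27, 13, 10, 17, 3, 2, 9, 1, 8, 14]
27 > parent 20 at index 0, swap → [27, 20, 13, 10, 17, 3, 2, 9, 1, 8, 14]

[27, 20, 13, 10, 17, 3, 2, 9, 1, 8, 14]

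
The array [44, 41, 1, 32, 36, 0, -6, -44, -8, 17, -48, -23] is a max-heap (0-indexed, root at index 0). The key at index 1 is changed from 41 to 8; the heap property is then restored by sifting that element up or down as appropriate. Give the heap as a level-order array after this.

set index 1 from 41 to 8 → [44, 8, 1, 32, 36, 0, -6, -44, -8, 17, -48, -23]
8 vs larger child 36 at index 4, swap → [44, 36, 1, 32, 8, 0, -6, -44, -8, 17, -48, -23]
8 vs larger child 17 at index 9, swap → [44, 36, 1, 32, 17, 0, -6, -44, -8, 8, -48, -23]

[44, 36, 1, 32, 17, 0, -6, -44, -8, 8, -48, -23]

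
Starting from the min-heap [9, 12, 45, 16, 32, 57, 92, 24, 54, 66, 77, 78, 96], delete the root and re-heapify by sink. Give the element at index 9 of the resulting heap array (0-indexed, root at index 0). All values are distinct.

66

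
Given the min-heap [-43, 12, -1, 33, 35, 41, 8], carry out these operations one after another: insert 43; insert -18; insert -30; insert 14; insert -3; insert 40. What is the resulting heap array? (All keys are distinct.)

[-43, -30, -3, 12, -18, -1, 8, 43, 33, 35, 14, 41, 40]

insert 43:
  append 43 at index 7 → [-43, 12, -1, 33, 35, 41, 8, 43] (no swap needed)
insert -18:
  append -18 at index 8 → [-43, 12, -1, 33, 35, 41, 8, 43, -18]
  -18 < parent 33 at index 3, swap → [-43, 12, -1, -18, 35, 41, 8, 43, 33]
  -18 < parent 12 at index 1, swap → [-43, -18, -1, 12, 35, 41, 8, 43, 33]
insert -30:
  append -30 at index 9 → [-43, -18, -1, 12, 35, 41, 8, 43, 33, -30]
  -30 < parent 35 at index 4, swap → [-43, -18, -1, 12, -30, 41, 8, 43, 33, 35]
  -30 < parent -18 at index 1, swap → [-43, -30, -1, 12, -18, 41, 8, 43, 33, 35]
insert 14:
  append 14 at index 10 → [-43, -30, -1, 12, -18, 41, 8, 43, 33, 35, 14] (no swap needed)
insert -3:
  append -3 at index 11 → [-43, -30, -1, 12, -18, 41, 8, 43, 33, 35, 14, -3]
  -3 < parent 41 at index 5, swap → [-43, -30, -1, 12, -18, -3, 8, 43, 33, 35, 14, 41]
  -3 < parent -1 at index 2, swap → [-43, -30, -3, 12, -18, -1, 8, 43, 33, 35, 14, 41]
insert 40:
  append 40 at index 12 → [-43, -30, -3, 12, -18, -1, 8, 43, 33, 35, 14, 41, 40] (no swap needed)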